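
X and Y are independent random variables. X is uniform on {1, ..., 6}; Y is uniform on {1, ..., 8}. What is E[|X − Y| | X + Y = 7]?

3

P(X + Y = 7) = 1/8.
Summing |X−Y|·P(x,y) over outcomes with X + Y = 7 gives 3/8.
E[|X − Y| | X + Y = 7] = (3/8) / (1/8) = 3.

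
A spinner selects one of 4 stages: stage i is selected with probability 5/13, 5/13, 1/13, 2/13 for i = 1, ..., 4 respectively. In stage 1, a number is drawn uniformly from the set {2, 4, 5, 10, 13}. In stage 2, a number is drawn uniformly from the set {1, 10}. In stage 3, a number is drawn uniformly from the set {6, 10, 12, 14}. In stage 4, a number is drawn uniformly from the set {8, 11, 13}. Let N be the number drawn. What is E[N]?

E[N | stage 1] = (2+4+5+10+13)/5 = 34/5.
E[N | stage 2] = (1+10)/2 = 11/2.
E[N | stage 3] = (6+10+12+14)/4 = 21/2.
E[N | stage 4] = (8+11+13)/3 = 32/3.
E[N] = (5/13)·(34/5) + (5/13)·(11/2) + (1/13)·(21/2) + (2/13)·(32/3) = 280/39.

280/39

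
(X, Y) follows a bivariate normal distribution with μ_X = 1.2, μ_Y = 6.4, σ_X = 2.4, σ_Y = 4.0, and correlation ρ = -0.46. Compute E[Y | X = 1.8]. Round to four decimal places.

The regression of Y on X has slope ρ·σ_Y/σ_X and passes through (μ_X, μ_Y).
E[Y | X=1.8] = 6.4 + (-0.46)·(4.0/2.4)·(1.8 − (1.2)) = 6.4 + (-0.76667)·(0.6) = 5.9400.

5.9400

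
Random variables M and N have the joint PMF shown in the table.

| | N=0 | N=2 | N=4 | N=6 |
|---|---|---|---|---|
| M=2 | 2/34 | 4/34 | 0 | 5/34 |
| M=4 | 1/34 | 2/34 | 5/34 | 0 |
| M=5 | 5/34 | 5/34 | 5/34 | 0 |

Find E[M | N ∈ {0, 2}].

P(N ∈ {0, 2}) = 19/34.
Summing M·P(M=x,N=y) over the conditioning event gives 37/17.
E[M | N ∈ {0, 2}] = (37/17) / (19/34) = 74/19.

74/19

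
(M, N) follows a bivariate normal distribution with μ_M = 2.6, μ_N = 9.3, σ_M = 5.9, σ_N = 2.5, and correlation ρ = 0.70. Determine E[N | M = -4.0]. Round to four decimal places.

E[N | M=x] = μ_N + ρ(σ_N/σ_M)(x − μ_M) for jointly normal variables.
E[N | M=-4.0] = 9.3 + (0.70)·(2.5/5.9)·(-4.0 − (2.6)) = 9.3 + (0.29661)·(-6.6) = 7.3424.

7.3424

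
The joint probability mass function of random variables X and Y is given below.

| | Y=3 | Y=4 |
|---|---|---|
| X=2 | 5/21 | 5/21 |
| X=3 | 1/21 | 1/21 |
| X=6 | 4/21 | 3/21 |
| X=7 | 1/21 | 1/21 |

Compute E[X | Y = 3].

4

P(Y = 3) = 11/21.
Summing X·P(X=x,Y=y) over the conditioning event gives 44/21.
E[X | Y = 3] = (44/21) / (11/21) = 4.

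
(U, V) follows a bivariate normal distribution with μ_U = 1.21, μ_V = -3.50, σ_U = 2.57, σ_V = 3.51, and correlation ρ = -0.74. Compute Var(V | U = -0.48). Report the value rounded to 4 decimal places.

5.5736

Var(V | U=x) = (1 − ρ²)·σ_V².
Var(V | U=-0.48) = (3.51)²·(1 − (-0.74)²) = 12.3201·0.4524 = 5.5736.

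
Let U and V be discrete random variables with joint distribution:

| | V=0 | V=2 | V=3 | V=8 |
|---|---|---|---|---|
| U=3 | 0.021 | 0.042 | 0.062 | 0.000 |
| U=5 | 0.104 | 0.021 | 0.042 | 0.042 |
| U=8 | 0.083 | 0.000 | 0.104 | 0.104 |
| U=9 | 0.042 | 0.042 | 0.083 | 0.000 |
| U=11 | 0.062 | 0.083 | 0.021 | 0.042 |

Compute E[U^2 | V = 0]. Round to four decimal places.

60.9135

P(V = 0) = 0.312.
Σ U^2·P over the event = 9·(0.021) + 25·(0.104) + 64·(0.083) + 81·(0.042) + 121·(0.062) = 19.005.
E[U^2 | V = 0] = (19.005) / (0.312) = 60.9135.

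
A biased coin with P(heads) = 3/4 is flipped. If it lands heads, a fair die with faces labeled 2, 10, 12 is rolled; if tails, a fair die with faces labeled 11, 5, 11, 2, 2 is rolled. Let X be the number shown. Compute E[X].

E[X | heads] = (2+10+12)/3 = 8.
E[X | tails] = (11+5+11+2+2)/5 = 31/5.
E[X] = (3/4)·(8) + (1/4)·(31/5) = 151/20.

151/20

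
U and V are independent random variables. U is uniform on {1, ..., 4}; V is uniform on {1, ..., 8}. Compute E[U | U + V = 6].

Outcomes with U + V = 6: (1,5), (2,4), (3,3), (4,2), each with probability 1/32.
E[U | U + V = 6] = (1 + 2 + 3 + 4) / 4 = 5/2.

5/2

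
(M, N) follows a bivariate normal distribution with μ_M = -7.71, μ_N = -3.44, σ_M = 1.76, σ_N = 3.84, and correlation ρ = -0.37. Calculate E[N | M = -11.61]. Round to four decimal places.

For a bivariate normal, E[N | M=x] = μ_N + ρ·(σ_N/σ_M)·(x − μ_M).
E[N | M=-11.61] = -3.44 + (-0.37)·(3.84/1.76)·(-11.61 − (-7.71)) = -3.44 + (-0.80727)·(-3.9) = -0.2916.

-0.2916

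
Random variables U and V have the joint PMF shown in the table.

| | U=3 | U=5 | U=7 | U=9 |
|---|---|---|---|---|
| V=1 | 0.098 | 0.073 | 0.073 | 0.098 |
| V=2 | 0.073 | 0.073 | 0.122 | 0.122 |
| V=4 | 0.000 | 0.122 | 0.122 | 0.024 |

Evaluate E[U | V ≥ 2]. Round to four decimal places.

6.4073

P(V ≥ 2) = 0.658.
Σ U·P over the event = 3·(0.073) + 5·(0.073) + 5·(0.122) + 7·(0.122) + 7·(0.122) + 9·(0.122) + 9·(0.024) = 4.216.
E[U | V ≥ 2] = (4.216) / (0.658) = 6.4073.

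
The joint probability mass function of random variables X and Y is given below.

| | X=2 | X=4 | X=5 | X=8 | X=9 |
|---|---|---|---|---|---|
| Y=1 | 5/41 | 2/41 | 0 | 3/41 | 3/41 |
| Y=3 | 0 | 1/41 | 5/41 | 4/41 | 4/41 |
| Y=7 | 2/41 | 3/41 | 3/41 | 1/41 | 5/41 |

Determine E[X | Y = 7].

P(Y = 7) = 14/41.
Σ X·P over the event = 2·(2/41) + 4·(3/41) + 5·(3/41) + 8·(1/41) + 9·(5/41) = 84/41.
E[X | Y = 7] = (84/41) / (14/41) = 6.

6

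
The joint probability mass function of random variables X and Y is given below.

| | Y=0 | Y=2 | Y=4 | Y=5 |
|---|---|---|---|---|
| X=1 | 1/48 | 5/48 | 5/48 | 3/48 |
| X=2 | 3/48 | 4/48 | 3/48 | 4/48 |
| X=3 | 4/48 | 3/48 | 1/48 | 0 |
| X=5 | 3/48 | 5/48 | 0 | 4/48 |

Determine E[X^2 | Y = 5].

P(Y = 5) = 11/48.
Σ X^2·P over the event = 1·(3/48) + 4·(4/48) + 25·(4/48) = 119/48.
E[X^2 | Y = 5] = (119/48) / (11/48) = 119/11.

119/11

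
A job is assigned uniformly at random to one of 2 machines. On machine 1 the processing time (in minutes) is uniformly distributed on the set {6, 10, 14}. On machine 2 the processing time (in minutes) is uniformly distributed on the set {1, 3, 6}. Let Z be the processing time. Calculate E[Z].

E[Z | machine 1] = (6+10+14)/3 = 10.
E[Z | machine 2] = (1+3+6)/3 = 10/3.
By the law of total expectation,
E[Z] = (1/2)·(10) + (1/2)·(10/3) = 20/3.

20/3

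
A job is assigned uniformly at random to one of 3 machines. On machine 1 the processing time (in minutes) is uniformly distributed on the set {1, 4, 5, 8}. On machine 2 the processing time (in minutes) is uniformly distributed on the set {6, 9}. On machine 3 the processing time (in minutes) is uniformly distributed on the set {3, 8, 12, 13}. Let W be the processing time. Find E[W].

E[W | machine 1] = (1+4+5+8)/4 = 9/2.
E[W | machine 2] = (6+9)/2 = 15/2.
E[W | machine 3] = (3+8+12+13)/4 = 9.
E[W] = (1/3)·(9/2) + (1/3)·(15/2) + (1/3)·(9) = 7.

7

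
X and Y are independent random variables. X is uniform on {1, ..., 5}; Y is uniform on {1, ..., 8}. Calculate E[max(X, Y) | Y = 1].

3

Outcomes with Y = 1: (1,1), (2,1), (3,1), (4,1), (5,1), each with probability 1/40.
E[max(X, Y) | Y = 1] = (1 + 2 + 3 + 4 + 5) / 5 = 3.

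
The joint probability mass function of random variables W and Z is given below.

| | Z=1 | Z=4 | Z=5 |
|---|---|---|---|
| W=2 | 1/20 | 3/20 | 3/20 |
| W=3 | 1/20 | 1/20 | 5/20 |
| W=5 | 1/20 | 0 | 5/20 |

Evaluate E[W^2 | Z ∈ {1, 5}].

55/4

P(Z ∈ {1, 5}) = 4/5.
Σ W^2·P over the event = 4·(1/20) + 4·(3/20) + 9·(1/20) + 9·(5/20) + 25·(1/20) + 25·(5/20) = 11.
E[W^2 | Z ∈ {1, 5}] = (11) / (4/5) = 55/4.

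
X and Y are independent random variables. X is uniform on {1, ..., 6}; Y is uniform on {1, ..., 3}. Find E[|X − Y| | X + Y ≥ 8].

3

Outcomes with X + Y ≥ 8: (5,3), (6,2), (6,3), each with probability 1/18.
E[|X − Y| | X + Y ≥ 8] = (2 + 4 + 3) / 3 = 3.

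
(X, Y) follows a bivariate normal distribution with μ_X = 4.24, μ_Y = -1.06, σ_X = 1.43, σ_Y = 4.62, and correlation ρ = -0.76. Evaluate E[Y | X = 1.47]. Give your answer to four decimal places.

5.7414

The regression of Y on X has slope ρ·σ_Y/σ_X and passes through (μ_X, μ_Y).
E[Y | X=1.47] = -1.06 + (-0.76)·(4.62/1.43)·(1.47 − (4.24)) = -1.06 + (-2.45538)·(-2.77) = 5.7414.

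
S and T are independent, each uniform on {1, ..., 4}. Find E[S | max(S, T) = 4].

22/7

P(max(S, T) = 4) = 7/16.
Summing S·P(x,y) over outcomes with max(S, T) = 4 gives 11/8.
E[S | max(S, T) = 4] = (11/8) / (7/16) = 22/7.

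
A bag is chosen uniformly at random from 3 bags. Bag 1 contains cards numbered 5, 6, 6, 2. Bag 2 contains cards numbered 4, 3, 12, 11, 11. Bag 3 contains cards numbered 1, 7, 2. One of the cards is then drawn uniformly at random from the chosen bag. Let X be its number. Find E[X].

E[X | bag 1] = (5+6+6+2)/4 = 19/4.
E[X | bag 2] = (4+3+12+11+11)/5 = 41/5.
E[X | bag 3] = (1+7+2)/3 = 10/3.
By the law of total expectation,
E[X] = (1/3)·(19/4) + (1/3)·(41/5) + (1/3)·(10/3) = 977/180.

977/180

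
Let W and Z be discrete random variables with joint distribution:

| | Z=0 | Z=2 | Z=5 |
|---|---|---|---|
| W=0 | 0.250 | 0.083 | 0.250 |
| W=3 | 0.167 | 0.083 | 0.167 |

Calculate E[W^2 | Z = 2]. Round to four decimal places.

P(Z = 2) = 0.166.
Σ W^2·P over the event = 0·(0.083) + 9·(0.083) = 0.747.
E[W^2 | Z = 2] = (0.747) / (0.166) = 4.5000.

4.5000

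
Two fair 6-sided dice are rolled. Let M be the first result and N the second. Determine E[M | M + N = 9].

9/2

Outcomes with M + N = 9: (3,6), (4,5), (5,4), (6,3), each with probability 1/36.
E[M | M + N = 9] = (3 + 4 + 5 + 6) / 4 = 9/2.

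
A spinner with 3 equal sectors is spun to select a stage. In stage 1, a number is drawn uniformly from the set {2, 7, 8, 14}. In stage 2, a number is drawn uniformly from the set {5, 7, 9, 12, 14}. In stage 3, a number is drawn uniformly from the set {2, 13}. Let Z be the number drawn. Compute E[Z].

E[Z | stage 1] = (2+7+8+14)/4 = 31/4.
E[Z | stage 2] = (5+7+9+12+14)/5 = 47/5.
E[Z | stage 3] = (2+13)/2 = 15/2.
By the law of total expectation,
E[Z] = (1/3)·(31/4) + (1/3)·(47/5) + (1/3)·(15/2) = 493/60.

493/60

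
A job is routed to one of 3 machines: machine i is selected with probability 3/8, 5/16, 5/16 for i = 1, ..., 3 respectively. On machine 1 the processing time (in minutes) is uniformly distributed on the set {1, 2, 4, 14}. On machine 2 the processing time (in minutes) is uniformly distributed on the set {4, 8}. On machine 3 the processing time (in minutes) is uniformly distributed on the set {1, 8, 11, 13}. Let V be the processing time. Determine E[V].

411/64

E[V | machine 1] = (1+2+4+14)/4 = 21/4.
E[V | machine 2] = (4+8)/2 = 6.
E[V | machine 3] = (1+8+11+13)/4 = 33/4.
By the law of total expectation,
E[V] = (3/8)·(21/4) + (5/16)·(6) + (5/16)·(33/4) = 411/64.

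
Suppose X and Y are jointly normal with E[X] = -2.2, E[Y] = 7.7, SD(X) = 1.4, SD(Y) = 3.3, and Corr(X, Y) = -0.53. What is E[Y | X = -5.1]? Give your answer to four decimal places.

E[Y | X=x] = μ_Y + ρ(σ_Y/σ_X)(x − μ_X) for jointly normal variables.
E[Y | X=-5.1] = 7.7 + (-0.53)·(3.3/1.4)·(-5.1 − (-2.2)) = 7.7 + (-1.24929)·(-2.9) = 11.3229.

11.3229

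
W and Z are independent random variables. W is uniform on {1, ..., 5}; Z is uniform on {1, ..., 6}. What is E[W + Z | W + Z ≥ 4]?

P(W + Z ≥ 4) = 9/10.
Summing (W+Z)·P(x,y) over outcomes with W + Z ≥ 4 gives 187/30.
E[W + Z | W + Z ≥ 4] = (187/30) / (9/10) = 187/27.

187/27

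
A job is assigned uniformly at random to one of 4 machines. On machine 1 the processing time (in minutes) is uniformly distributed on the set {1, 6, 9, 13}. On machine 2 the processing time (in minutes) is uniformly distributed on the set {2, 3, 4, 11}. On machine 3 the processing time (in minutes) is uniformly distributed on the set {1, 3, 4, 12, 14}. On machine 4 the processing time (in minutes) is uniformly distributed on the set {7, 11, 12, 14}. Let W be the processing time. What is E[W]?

E[W | machine 1] = (1+6+9+13)/4 = 29/4.
E[W | machine 2] = (2+3+4+11)/4 = 5.
E[W | machine 3] = (1+3+4+12+14)/5 = 34/5.
E[W | machine 4] = (7+11+12+14)/4 = 11.
E[W] = (1/4)·(29/4) + (1/4)·(5) + (1/4)·(34/5) + (1/4)·(11) = 601/80.

601/80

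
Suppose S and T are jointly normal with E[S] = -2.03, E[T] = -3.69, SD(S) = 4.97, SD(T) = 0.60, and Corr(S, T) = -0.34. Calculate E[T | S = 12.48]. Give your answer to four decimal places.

For a bivariate normal, E[T | S=x] = μ_T + ρ·(σ_T/σ_S)·(x − μ_S).
E[T | S=12.48] = -3.69 + (-0.34)·(0.60/4.97)·(12.48 − (-2.03)) = -3.69 + (-0.041046)·(14.51) = -4.2856.

-4.2856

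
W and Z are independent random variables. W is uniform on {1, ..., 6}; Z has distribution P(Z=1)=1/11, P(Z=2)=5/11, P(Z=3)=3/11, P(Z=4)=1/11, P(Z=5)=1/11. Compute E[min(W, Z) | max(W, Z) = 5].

P(max(W, Z) = 5) = 5/22.
Summing min(W,Z)·P(x,y) over outcomes with max(W, Z) = 5 gives 13/22.
E[min(W, Z) | max(W, Z) = 5] = (13/22) / (5/22) = 13/5.

13/5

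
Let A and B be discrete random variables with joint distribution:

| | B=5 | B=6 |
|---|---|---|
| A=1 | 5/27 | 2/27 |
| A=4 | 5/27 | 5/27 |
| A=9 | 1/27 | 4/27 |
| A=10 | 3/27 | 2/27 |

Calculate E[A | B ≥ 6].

6

P(B ≥ 6) = 13/27.
Σ A·P over the event = 1·(2/27) + 4·(5/27) + 9·(4/27) + 10·(2/27) = 26/9.
E[A | B ≥ 6] = (26/9) / (13/27) = 6.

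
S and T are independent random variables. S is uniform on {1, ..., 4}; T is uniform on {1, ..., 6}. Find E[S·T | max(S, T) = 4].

64/7

P(max(S, T) = 4) = 7/24.
Summing ST·P(x,y) over outcomes with max(S, T) = 4 gives 8/3.
E[S·T | max(S, T) = 4] = (8/3) / (7/24) = 64/7.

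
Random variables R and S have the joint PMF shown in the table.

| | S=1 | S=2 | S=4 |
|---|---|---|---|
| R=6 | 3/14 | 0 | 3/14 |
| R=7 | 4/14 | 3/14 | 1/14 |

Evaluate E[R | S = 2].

P(S = 2) = 3/14.
Σ R·P over the event = 7·(3/14) = 3/2.
E[R | S = 2] = (3/2) / (3/14) = 7.

7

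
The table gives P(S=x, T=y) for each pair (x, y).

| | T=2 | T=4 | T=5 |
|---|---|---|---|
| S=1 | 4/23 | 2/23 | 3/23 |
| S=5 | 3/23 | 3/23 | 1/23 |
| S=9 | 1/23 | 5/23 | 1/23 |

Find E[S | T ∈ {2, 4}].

5

P(T ∈ {2, 4}) = 18/23.
Σ S·P over the event = 1·(4/23) + 1·(2/23) + 5·(3/23) + 5·(3/23) + 9·(1/23) + 9·(5/23) = 90/23.
E[S | T ∈ {2, 4}] = (90/23) / (18/23) = 5.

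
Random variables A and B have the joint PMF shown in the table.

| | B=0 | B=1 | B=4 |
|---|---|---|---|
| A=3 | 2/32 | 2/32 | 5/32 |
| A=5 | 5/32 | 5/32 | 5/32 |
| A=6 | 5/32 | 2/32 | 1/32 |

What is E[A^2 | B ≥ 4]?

206/11

P(B ≥ 4) = 11/32.
Σ A^2·P over the event = 9·(5/32) + 25·(5/32) + 36·(1/32) = 103/16.
E[A^2 | B ≥ 4] = (103/16) / (11/32) = 206/11.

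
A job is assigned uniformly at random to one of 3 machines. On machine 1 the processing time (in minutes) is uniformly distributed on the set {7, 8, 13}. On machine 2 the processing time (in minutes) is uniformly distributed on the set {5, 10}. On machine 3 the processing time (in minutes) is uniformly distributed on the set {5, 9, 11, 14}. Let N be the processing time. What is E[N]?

E[N | machine 1] = (7+8+13)/3 = 28/3.
E[N | machine 2] = (5+10)/2 = 15/2.
E[N | machine 3] = (5+9+11+14)/4 = 39/4.
By the law of total expectation,
E[N] = (1/3)·(28/3) + (1/3)·(15/2) + (1/3)·(39/4) = 319/36.

319/36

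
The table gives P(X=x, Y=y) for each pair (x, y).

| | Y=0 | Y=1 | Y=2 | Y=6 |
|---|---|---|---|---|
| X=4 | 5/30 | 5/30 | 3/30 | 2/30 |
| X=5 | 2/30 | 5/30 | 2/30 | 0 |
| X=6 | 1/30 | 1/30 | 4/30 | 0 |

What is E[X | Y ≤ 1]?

P(Y ≤ 1) = 19/30.
Σ X·P over the event = 4·(5/30) + 4·(5/30) + 5·(2/30) + 5·(5/30) + 6·(1/30) + 6·(1/30) = 29/10.
E[X | Y ≤ 1] = (29/10) / (19/30) = 87/19.

87/19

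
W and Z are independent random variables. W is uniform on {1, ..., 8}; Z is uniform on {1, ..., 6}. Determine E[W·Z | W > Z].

P(W > Z) = 9/16.
Summing WZ·P(x,y) over outcomes with W > Z gives 245/24.
E[W·Z | W > Z] = (245/24) / (9/16) = 490/27.

490/27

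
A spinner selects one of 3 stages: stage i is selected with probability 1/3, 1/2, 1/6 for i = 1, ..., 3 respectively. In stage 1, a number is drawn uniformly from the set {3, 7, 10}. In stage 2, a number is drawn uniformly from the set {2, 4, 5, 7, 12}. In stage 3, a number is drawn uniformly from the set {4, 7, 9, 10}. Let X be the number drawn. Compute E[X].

233/36

E[X | stage 1] = (3+7+10)/3 = 20/3.
E[X | stage 2] = (2+4+5+7+12)/5 = 6.
E[X | stage 3] = (4+7+9+10)/4 = 15/2.
By the law of total expectation,
E[X] = (1/3)·(20/3) + (1/2)·(6) + (1/6)·(15/2) = 233/36.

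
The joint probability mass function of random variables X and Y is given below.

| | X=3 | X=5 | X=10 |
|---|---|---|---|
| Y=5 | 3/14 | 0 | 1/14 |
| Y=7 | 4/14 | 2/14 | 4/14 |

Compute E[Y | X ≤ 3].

P(X ≤ 3) = 1/2.
Σ Y·P over the event = 5·(3/14) + 7·(4/14) = 43/14.
E[Y | X ≤ 3] = (43/14) / (1/2) = 43/7.

43/7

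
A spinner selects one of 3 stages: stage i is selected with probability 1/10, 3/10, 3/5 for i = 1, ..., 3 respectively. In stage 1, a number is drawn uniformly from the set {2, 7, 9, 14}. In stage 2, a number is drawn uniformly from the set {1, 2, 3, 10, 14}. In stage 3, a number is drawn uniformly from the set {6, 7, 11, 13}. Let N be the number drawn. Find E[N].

E[N | stage 1] = (2+7+9+14)/4 = 8.
E[N | stage 2] = (1+2+3+10+14)/5 = 6.
E[N | stage 3] = (6+7+11+13)/4 = 37/4.
E[N] = (1/10)·(8) + (3/10)·(6) + (3/5)·(37/4) = 163/20.

163/20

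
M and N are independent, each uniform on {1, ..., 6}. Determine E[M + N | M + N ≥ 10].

Outcomes with M + N ≥ 10: (4,6), (5,5), (5,6), (6,4), (6,5), (6,6), each with probability 1/36.
E[M + N | M + N ≥ 10] = (10 + 10 + 11 + 10 + 11 + 12) / 6 = 32/3.

32/3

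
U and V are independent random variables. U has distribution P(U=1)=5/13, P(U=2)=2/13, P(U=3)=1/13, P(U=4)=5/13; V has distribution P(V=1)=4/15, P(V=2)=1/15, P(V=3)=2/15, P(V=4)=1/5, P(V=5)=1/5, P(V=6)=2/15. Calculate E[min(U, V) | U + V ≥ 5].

166/73

P(U + V ≥ 5) = 146/195.
Summing min(U,V)·P(x,y) over outcomes with U + V ≥ 5 gives 332/195.
E[min(U, V) | U + V ≥ 5] = (332/195) / (146/195) = 166/73.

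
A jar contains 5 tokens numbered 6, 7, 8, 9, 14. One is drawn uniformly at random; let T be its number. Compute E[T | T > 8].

23/2

P(T > 8) = 2/5.
Σ over the event: 9·1/5 + 14·1/5 = 23/5.
E[T | T > 8] = (23/5) / (2/5) = 23/2.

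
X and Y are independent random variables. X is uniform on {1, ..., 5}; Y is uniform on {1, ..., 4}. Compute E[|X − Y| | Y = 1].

2

Outcomes with Y = 1: (1,1), (2,1), (3,1), (4,1), (5,1), each with probability 1/20.
E[|X − Y| | Y = 1] = (0 + 1 + 2 + 3 + 4) / 5 = 2.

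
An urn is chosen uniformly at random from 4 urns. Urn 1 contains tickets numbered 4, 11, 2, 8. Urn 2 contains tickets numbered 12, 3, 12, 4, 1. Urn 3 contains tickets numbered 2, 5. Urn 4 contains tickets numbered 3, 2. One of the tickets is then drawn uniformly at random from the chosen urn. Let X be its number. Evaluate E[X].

373/80

E[X | urn 1] = (4+11+2+8)/4 = 25/4.
E[X | urn 2] = (12+3+12+4+1)/5 = 32/5.
E[X | urn 3] = (2+5)/2 = 7/2.
E[X | urn 4] = (3+2)/2 = 5/2.
E[X] = (1/4)·(25/4) + (1/4)·(32/5) + (1/4)·(7/2) + (1/4)·(5/2) = 373/80.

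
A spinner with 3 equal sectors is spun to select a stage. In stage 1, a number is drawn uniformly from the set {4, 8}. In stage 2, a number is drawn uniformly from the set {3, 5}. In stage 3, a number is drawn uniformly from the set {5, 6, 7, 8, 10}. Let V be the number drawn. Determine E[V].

E[V | stage 1] = (4+8)/2 = 6.
E[V | stage 2] = (3+5)/2 = 4.
E[V | stage 3] = (5+6+7+8+10)/5 = 36/5.
E[V] = (1/3)·(6) + (1/3)·(4) + (1/3)·(36/5) = 86/15.

86/15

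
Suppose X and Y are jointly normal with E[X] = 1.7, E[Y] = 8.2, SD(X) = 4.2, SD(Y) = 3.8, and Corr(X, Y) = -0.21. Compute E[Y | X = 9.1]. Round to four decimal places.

6.7940

E[Y | X=x] = μ_Y + ρ(σ_Y/σ_X)(x − μ_X) for jointly normal variables.
E[Y | X=9.1] = 8.2 + (-0.21)·(3.8/4.2)·(9.1 − (1.7)) = 8.2 + (-0.19)·(7.4) = 6.7940.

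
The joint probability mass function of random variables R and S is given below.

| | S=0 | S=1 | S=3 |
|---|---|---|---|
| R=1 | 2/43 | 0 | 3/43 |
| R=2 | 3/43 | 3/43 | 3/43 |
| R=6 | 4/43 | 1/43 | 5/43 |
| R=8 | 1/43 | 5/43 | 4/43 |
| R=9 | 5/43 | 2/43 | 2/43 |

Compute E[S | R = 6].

8/5

P(R = 6) = 10/43.
Σ S·P over the event = 0·(4/43) + 1·(1/43) + 3·(5/43) = 16/43.
E[S | R = 6] = (16/43) / (10/43) = 8/5.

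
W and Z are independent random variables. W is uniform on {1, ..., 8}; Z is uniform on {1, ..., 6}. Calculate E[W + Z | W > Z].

79/9

P(W > Z) = 9/16.
Summing (W+Z)·P(x,y) over outcomes with W > Z gives 79/16.
E[W + Z | W > Z] = (79/16) / (9/16) = 79/9.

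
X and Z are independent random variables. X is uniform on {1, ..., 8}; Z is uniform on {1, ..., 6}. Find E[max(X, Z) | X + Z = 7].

5

P(X + Z = 7) = 1/8.
Summing max(X,Z)·P(x,y) over outcomes with X + Z = 7 gives 5/8.
E[max(X, Z) | X + Z = 7] = (5/8) / (1/8) = 5.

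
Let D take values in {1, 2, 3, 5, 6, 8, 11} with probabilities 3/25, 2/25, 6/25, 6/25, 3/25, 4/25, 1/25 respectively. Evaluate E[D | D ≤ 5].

P(D ≤ 5) = 17/25.
Σ over the event: 1·3/25 + 2·2/25 + 3·6/25 + 5·6/25 = 11/5.
E[D | D ≤ 5] = (11/5) / (17/25) = 55/17.

55/17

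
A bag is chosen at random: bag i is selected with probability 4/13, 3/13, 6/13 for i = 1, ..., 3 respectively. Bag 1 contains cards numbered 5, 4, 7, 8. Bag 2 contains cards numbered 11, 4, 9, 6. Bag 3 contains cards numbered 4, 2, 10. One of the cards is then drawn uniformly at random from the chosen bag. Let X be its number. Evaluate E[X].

157/26

E[X | bag 1] = (5+4+7+8)/4 = 6.
E[X | bag 2] = (11+4+9+6)/4 = 15/2.
E[X | bag 3] = (4+2+10)/3 = 16/3.
E[X] = (4/13)·(6) + (3/13)·(15/2) + (6/13)·(16/3) = 157/26.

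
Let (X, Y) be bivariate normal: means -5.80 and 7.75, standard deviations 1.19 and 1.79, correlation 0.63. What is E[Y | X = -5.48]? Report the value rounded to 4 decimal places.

8.0532

The regression of Y on X has slope ρ·σ_Y/σ_X and passes through (μ_X, μ_Y).
E[Y | X=-5.48] = 7.75 + (0.63)·(1.79/1.19)·(-5.48 − (-5.80)) = 7.75 + (0.94765)·(0.32) = 8.0532.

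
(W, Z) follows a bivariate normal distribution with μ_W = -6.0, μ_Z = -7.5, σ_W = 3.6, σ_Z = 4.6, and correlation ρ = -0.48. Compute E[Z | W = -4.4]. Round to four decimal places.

For a bivariate normal, E[Z | W=x] = μ_Z + ρ·(σ_Z/σ_W)·(x − μ_W).
E[Z | W=-4.4] = -7.5 + (-0.48)·(4.6/3.6)·(-4.4 − (-6.0)) = -7.5 + (-0.61333)·(1.6) = -8.4813.

-8.4813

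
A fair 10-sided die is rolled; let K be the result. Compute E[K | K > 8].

19/2

Given K > 8, K is equally likely to be any of {9, 10}.
E[K | K > 8] = (9 + 10) / 2 = 19/2.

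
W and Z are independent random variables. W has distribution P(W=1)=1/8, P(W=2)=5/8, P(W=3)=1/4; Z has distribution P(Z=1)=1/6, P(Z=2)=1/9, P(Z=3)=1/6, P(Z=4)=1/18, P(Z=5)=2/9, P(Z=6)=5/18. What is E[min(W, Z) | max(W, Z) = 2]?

P(max(W, Z) = 2) = 3/16.
Summing min(W,Z)·P(x,y) over outcomes with max(W, Z) = 2 gives 37/144.
E[min(W, Z) | max(W, Z) = 2] = (37/144) / (3/16) = 37/27.

37/27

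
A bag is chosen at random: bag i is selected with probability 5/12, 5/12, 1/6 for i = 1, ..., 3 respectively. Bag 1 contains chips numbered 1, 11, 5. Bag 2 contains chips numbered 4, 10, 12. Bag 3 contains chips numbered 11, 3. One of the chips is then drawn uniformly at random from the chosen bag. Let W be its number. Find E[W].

E[W | bag 1] = (1+11+5)/3 = 17/3.
E[W | bag 2] = (4+10+12)/3 = 26/3.
E[W | bag 3] = (11+3)/2 = 7.
E[W] = (5/12)·(17/3) + (5/12)·(26/3) + (1/6)·(7) = 257/36.

257/36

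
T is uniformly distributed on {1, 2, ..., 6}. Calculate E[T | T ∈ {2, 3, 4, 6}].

15/4

P(T ∈ {2, 3, 4, 6}) = 2/3.
Σ over the event: 2·1/6 + 3·1/6 + 4·1/6 + 6·1/6 = 5/2.
E[T | T ∈ {2, 3, 4, 6}] = (5/2) / (2/3) = 15/4.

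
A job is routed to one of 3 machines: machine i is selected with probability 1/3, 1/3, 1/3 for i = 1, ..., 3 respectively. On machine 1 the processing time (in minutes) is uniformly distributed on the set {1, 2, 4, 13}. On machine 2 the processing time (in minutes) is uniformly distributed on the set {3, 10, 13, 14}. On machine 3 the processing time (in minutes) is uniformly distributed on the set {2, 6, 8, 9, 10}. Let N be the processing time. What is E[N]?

E[N | machine 1] = (1+2+4+13)/4 = 5.
E[N | machine 2] = (3+10+13+14)/4 = 10.
E[N | machine 3] = (2+6+8+9+10)/5 = 7.
E[N] = (1/3)·(5) + (1/3)·(10) + (1/3)·(7) = 22/3.

22/3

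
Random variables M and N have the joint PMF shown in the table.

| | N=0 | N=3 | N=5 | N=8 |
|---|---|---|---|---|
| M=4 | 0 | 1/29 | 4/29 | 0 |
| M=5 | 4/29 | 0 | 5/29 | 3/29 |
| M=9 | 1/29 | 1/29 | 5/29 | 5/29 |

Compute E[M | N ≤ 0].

29/5

P(N ≤ 0) = 5/29.
Summing M·P(M=x,N=y) over the conditioning event gives 1.
E[M | N ≤ 0] = (1) / (5/29) = 29/5.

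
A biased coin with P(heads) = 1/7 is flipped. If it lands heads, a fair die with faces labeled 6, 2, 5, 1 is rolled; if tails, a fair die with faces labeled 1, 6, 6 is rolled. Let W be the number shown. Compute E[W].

E[W | heads] = (6+2+5+1)/4 = 7/2.
E[W | tails] = (1+6+6)/3 = 13/3.
By the law of total expectation,
E[W] = (1/7)·(7/2) + (6/7)·(13/3) = 59/14.

59/14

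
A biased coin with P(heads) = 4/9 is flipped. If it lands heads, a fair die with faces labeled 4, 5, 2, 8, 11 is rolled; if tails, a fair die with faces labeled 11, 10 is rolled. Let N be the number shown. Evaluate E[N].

17/2

E[N | heads] = (4+5+2+8+11)/5 = 6.
E[N | tails] = (11+10)/2 = 21/2.
By the law of total expectation,
E[N] = (4/9)·(6) + (5/9)·(21/2) = 17/2.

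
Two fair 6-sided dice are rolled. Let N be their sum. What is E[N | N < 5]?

10/3

P(N < 5) = 1/6.
Σ over the event: 2·1/36 + 3·1/18 + 4·1/12 = 5/9.
E[N | N < 5] = (5/9) / (1/6) = 10/3.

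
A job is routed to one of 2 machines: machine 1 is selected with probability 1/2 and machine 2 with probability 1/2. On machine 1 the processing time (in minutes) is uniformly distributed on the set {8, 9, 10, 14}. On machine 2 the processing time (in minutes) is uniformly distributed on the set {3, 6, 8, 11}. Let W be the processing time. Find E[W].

69/8

E[W | machine 1] = (8+9+10+14)/4 = 41/4.
E[W | machine 2] = (3+6+8+11)/4 = 7.
E[W] = (1/2)·(41/4) + (1/2)·(7) = 69/8.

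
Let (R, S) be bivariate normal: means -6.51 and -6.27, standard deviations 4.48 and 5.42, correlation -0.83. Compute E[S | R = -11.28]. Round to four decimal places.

-1.4802

For a bivariate normal, E[S | R=x] = μ_S + ρ·(σ_S/σ_R)·(x − μ_R).
E[S | R=-11.28] = -6.27 + (-0.83)·(5.42/4.48)·(-11.28 − (-6.51)) = -6.27 + (-1.00415)·(-4.77) = -1.4802.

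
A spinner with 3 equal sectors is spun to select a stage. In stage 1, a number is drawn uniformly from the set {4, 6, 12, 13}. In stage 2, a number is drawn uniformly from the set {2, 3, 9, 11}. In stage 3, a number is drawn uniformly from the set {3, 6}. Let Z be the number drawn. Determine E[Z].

13/2

E[Z | stage 1] = (4+6+12+13)/4 = 35/4.
E[Z | stage 2] = (2+3+9+11)/4 = 25/4.
E[Z | stage 3] = (3+6)/2 = 9/2.
By the law of total expectation,
E[Z] = (1/3)·(35/4) + (1/3)·(25/4) + (1/3)·(9/2) = 13/2.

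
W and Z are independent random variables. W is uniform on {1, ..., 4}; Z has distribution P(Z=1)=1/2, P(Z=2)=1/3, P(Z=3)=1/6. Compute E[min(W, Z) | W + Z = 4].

P(W + Z = 4) = 1/4.
Summing min(W,Z)·P(x,y) over outcomes with W + Z = 4 gives 1/3.
E[min(W, Z) | W + Z = 4] = (1/3) / (1/4) = 4/3.

4/3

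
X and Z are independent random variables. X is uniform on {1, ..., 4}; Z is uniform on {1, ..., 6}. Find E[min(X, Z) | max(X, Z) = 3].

Outcomes with max(X, Z) = 3: (1,3), (2,3), (3,1), (3,2), (3,3), each with probability 1/24.
E[min(X, Z) | max(X, Z) = 3] = (1 + 2 + 1 + 2 + 3) / 5 = 9/5.

9/5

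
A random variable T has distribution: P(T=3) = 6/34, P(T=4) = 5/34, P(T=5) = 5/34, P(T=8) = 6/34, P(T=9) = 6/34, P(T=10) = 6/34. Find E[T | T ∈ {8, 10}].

9

P(T ∈ {8, 10}) = 6/17.
Σ over the event: 8·3/17 + 10·3/17 = 54/17.
E[T | T ∈ {8, 10}] = (54/17) / (6/17) = 9.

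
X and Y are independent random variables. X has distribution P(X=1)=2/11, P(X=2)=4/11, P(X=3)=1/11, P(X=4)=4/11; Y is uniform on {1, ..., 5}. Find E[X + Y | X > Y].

P(X > Y) = 18/55.
Summing (X+Y)·P(x,y) over outcomes with X > Y gives 93/55.
E[X + Y | X > Y] = (93/55) / (18/55) = 31/6.

31/6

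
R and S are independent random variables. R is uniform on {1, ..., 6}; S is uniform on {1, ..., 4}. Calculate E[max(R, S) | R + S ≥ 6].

P(R + S ≥ 6) = 7/12.
Summing max(R,S)·P(x,y) over outcomes with R + S ≥ 6 gives 67/24.
E[max(R, S) | R + S ≥ 6] = (67/24) / (7/12) = 67/14.

67/14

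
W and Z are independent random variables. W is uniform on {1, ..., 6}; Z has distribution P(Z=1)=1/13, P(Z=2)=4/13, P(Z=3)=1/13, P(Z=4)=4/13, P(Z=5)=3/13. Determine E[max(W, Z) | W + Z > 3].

P(W + Z > 3) = 12/13.
Summing max(W,Z)·P(x,y) over outcomes with W + Z > 3 gives 323/78.
E[max(W, Z) | W + Z > 3] = (323/78) / (12/13) = 323/72.

323/72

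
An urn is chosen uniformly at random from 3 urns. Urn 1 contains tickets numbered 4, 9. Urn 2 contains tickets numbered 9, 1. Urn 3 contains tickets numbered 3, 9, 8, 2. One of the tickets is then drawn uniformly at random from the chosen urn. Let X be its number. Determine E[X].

E[X | urn 1] = (4+9)/2 = 13/2.
E[X | urn 2] = (9+1)/2 = 5.
E[X | urn 3] = (3+9+8+2)/4 = 11/2.
E[X] = (1/3)·(13/2) + (1/3)·(5) + (1/3)·(11/2) = 17/3.

17/3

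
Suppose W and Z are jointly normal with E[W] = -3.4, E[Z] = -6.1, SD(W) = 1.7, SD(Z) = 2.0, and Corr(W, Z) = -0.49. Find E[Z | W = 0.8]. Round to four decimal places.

-8.5212

The regression of Z on W has slope ρ·σ_Z/σ_W and passes through (μ_W, μ_Z).
E[Z | W=0.8] = -6.1 + (-0.49)·(2.0/1.7)·(0.8 − (-3.4)) = -6.1 + (-0.57647)·(4.2) = -8.5212.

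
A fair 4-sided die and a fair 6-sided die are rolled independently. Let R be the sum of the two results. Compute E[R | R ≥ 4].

136/21

P(R ≥ 4) = 7/8.
Σ over the event: 4·1/8 + 5·1/6 + 6·1/6 + 7·1/6 + 8·1/8 + 9·1/12 + 10·1/24 = 17/3.
E[R | R ≥ 4] = (17/3) / (7/8) = 136/21.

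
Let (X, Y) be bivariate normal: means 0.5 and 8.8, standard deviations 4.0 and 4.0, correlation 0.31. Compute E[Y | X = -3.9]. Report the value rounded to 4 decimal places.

7.4360

For a bivariate normal, E[Y | X=x] = μ_Y + ρ·(σ_Y/σ_X)·(x − μ_X).
E[Y | X=-3.9] = 8.8 + (0.31)·(4.0/4.0)·(-3.9 − (0.5)) = 8.8 + (0.31)·(-4.4) = 7.4360.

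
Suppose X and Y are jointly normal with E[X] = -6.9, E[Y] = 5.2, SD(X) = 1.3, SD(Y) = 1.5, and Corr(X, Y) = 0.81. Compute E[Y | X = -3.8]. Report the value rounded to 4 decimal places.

The regression of Y on X has slope ρ·σ_Y/σ_X and passes through (μ_X, μ_Y).
E[Y | X=-3.8] = 5.2 + (0.81)·(1.5/1.3)·(-3.8 − (-6.9)) = 5.2 + (0.93462)·(3.1) = 8.0973.

8.0973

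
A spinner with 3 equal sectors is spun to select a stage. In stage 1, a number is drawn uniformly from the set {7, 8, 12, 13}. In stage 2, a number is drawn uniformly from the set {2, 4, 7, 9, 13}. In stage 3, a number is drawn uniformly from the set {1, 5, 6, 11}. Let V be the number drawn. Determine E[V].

91/12

E[V | stage 1] = (7+8+12+13)/4 = 10.
E[V | stage 2] = (2+4+7+9+13)/5 = 7.
E[V | stage 3] = (1+5+6+11)/4 = 23/4.
E[V] = (1/3)·(10) + (1/3)·(7) + (1/3)·(23/4) = 91/12.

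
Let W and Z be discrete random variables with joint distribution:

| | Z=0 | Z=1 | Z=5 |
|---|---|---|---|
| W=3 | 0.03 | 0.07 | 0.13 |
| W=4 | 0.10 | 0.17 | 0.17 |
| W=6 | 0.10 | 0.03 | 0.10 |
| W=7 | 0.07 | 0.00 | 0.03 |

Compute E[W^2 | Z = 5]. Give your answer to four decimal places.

P(Z = 5) = 0.43.
Σ W^2·P over the event = 9·(0.13) + 16·(0.17) + 36·(0.10) + 49·(0.03) = 8.96.
E[W^2 | Z = 5] = (8.96) / (0.43) = 20.8372.

20.8372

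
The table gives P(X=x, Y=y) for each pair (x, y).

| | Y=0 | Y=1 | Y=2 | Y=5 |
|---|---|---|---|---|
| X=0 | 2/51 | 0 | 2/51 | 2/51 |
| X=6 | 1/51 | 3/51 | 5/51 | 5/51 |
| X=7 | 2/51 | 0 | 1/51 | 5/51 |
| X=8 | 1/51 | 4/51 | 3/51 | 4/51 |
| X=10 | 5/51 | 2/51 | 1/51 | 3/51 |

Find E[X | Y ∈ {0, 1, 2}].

219/32

P(Y ∈ {0, 1, 2}) = 32/51.
Summing X·P(X=x,Y=y) over the conditioning event gives 73/17.
E[X | Y ∈ {0, 1, 2}] = (73/17) / (32/51) = 219/32.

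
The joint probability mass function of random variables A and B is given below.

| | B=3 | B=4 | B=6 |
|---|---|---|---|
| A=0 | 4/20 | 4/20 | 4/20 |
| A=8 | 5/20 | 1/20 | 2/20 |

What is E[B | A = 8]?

31/8

P(A = 8) = 2/5.
Summing B·P(A=x,B=y) over the conditioning event gives 31/20.
E[B | A = 8] = (31/20) / (2/5) = 31/8.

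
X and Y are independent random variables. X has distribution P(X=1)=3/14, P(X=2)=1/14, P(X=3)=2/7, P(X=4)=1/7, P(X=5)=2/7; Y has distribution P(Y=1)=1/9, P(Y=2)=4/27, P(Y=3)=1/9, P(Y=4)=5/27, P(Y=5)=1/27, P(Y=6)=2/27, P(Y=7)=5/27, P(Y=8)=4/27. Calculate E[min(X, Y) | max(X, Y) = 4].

P(max(X, Y) = 4) = 5/27.
Summing min(X,Y)·P(x,y) over outcomes with max(X, Y) = 4 gives 55/126.
E[min(X, Y) | max(X, Y) = 4] = (55/126) / (5/27) = 33/14.

33/14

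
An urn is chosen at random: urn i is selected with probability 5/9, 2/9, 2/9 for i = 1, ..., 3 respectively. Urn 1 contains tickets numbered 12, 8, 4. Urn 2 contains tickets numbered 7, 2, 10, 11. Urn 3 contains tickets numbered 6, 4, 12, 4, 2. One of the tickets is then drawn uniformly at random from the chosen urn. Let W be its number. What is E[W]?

E[W | urn 1] = (12+8+4)/3 = 8.
E[W | urn 2] = (7+2+10+11)/4 = 15/2.
E[W | urn 3] = (6+4+12+4+2)/5 = 28/5.
By the law of total expectation,
E[W] = (5/9)·(8) + (2/9)·(15/2) + (2/9)·(28/5) = 331/45.

331/45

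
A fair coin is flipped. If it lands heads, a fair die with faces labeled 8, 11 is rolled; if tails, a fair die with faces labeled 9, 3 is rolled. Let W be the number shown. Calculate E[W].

E[W | heads] = (8+11)/2 = 19/2.
E[W | tails] = (9+3)/2 = 6.
E[W] = (1/2)·(19/2) + (1/2)·(6) = 31/4.

31/4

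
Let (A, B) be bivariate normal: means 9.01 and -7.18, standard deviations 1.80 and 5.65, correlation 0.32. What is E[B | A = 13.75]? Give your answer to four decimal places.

The regression of B on A has slope ρ·σ_B/σ_A and passes through (μ_A, μ_B).
E[B | A=13.75] = -7.18 + (0.32)·(5.65/1.80)·(13.75 − (9.01)) = -7.18 + (1.004444)·(4.74) = -2.4189.

-2.4189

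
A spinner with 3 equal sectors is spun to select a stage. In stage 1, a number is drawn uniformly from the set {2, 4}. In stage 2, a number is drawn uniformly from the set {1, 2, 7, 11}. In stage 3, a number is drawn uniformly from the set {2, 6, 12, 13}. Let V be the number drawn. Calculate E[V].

11/2

E[V | stage 1] = (2+4)/2 = 3.
E[V | stage 2] = (1+2+7+11)/4 = 21/4.
E[V | stage 3] = (2+6+12+13)/4 = 33/4.
E[V] = (1/3)·(3) + (1/3)·(21/4) + (1/3)·(33/4) = 11/2.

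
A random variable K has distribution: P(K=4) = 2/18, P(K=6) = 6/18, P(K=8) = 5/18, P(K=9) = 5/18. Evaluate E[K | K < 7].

P(K < 7) = 4/9.
Σ over the event: 4·1/9 + 6·1/3 = 22/9.
E[K | K < 7] = (22/9) / (4/9) = 11/2.

11/2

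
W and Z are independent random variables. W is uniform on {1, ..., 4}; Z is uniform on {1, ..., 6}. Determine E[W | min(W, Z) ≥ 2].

3

P(min(W, Z) ≥ 2) = 5/8.
Summing W·P(x,y) over outcomes with min(W, Z) ≥ 2 gives 15/8.
E[W | min(W, Z) ≥ 2] = (15/8) / (5/8) = 3.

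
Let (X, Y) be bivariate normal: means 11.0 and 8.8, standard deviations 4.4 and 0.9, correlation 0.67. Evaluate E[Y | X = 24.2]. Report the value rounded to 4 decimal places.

E[Y | X=x] = μ_Y + ρ(σ_Y/σ_X)(x − μ_X) for jointly normal variables.
E[Y | X=24.2] = 8.8 + (0.67)·(0.9/4.4)·(24.2 − (11.0)) = 8.8 + (0.137045)·(13.2) = 10.6090.

10.6090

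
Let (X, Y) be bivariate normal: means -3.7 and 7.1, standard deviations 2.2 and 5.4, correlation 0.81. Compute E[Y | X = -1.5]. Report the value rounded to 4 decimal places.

11.4740

The regression of Y on X has slope ρ·σ_Y/σ_X and passes through (μ_X, μ_Y).
E[Y | X=-1.5] = 7.1 + (0.81)·(5.4/2.2)·(-1.5 − (-3.7)) = 7.1 + (1.9882)·(2.2) = 11.4740.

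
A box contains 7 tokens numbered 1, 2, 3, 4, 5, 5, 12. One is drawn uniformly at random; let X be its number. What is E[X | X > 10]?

12

P(X > 10) = 1/7.
Σ over the event: 12·1/7 = 12/7.
E[X | X > 10] = (12/7) / (1/7) = 12.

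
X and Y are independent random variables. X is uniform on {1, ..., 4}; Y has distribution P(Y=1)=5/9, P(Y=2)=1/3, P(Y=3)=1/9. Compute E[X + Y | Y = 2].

P(Y = 2) = 1/3.
Summing (X+Y)·P(x,y) over outcomes with Y = 2 gives 3/2.
E[X + Y | Y = 2] = (3/2) / (1/3) = 9/2.

9/2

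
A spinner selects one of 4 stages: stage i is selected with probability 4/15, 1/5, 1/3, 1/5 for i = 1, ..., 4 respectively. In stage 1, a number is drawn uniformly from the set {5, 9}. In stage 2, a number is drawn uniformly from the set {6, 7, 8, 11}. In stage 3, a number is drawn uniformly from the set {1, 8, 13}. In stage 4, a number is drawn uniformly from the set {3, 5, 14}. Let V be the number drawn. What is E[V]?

E[V | stage 1] = (5+9)/2 = 7.
E[V | stage 2] = (6+7+8+11)/4 = 8.
E[V | stage 3] = (1+8+13)/3 = 22/3.
E[V | stage 4] = (3+5+14)/3 = 22/3.
By the law of total expectation,
E[V] = (4/15)·(7) + (1/5)·(8) + (1/3)·(22/3) + (1/5)·(22/3) = 332/45.

332/45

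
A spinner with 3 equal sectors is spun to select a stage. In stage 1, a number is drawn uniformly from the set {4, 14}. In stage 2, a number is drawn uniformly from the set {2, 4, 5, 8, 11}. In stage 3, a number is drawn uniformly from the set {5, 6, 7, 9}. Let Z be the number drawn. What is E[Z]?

E[Z | stage 1] = (4+14)/2 = 9.
E[Z | stage 2] = (2+4+5+8+11)/5 = 6.
E[Z | stage 3] = (5+6+7+9)/4 = 27/4.
By the law of total expectation,
E[Z] = (1/3)·(9) + (1/3)·(6) + (1/3)·(27/4) = 29/4.

29/4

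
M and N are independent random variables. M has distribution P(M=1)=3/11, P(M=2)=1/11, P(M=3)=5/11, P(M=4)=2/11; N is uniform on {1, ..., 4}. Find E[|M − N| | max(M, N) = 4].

P(max(M, N) = 4) = 17/44.
Summing |M−N|·P(x,y) over outcomes with max(M, N) = 4 gives 7/11.
E[|M − N| | max(M, N) = 4] = (7/11) / (17/44) = 28/17.

28/17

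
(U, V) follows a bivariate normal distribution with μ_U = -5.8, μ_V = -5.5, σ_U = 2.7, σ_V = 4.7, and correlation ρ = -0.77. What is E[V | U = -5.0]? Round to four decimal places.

-6.5723

For a bivariate normal, E[V | U=x] = μ_V + ρ·(σ_V/σ_U)·(x − μ_U).
E[V | U=-5.0] = -5.5 + (-0.77)·(4.7/2.7)·(-5.0 − (-5.8)) = -5.5 + (-1.3404)·(0.8) = -6.5723.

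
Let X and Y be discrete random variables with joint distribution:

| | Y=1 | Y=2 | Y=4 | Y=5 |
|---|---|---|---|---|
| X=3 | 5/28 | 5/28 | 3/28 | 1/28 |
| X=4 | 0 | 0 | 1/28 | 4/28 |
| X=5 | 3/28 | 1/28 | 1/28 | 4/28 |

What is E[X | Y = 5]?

13/3

P(Y = 5) = 9/28.
Σ X·P over the event = 3·(1/28) + 4·(4/28) + 5·(4/28) = 39/28.
E[X | Y = 5] = (39/28) / (9/28) = 13/3.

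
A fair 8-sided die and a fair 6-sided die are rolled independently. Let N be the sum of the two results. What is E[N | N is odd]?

8

P(N is odd) = 1/2.
Σ over the event: 3·1/24 + 5·1/12 + 7·1/8 + 9·1/8 + 11·1/12 + 13·1/24 = 4.
E[N | N is odd] = (4) / (1/2) = 8.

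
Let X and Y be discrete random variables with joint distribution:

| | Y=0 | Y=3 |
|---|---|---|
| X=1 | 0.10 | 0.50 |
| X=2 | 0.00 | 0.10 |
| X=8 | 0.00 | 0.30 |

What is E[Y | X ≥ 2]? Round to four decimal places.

P(X ≥ 2) = 0.40.
Σ Y·P over the event = 3·(0.10) + 3·(0.30) = 1.20.
E[Y | X ≥ 2] = (1.20) / (0.40) = 3.0000.

3.0000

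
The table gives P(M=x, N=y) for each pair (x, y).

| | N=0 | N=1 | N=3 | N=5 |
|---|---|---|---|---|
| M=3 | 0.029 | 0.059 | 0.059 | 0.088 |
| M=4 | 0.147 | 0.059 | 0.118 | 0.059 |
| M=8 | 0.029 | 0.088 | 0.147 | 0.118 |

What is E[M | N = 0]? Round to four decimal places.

4.4244

P(N = 0) = 0.205.
Σ M·P over the event = 3·(0.029) + 4·(0.147) + 8·(0.029) = 0.907.
E[M | N = 0] = (0.907) / (0.205) = 4.4244.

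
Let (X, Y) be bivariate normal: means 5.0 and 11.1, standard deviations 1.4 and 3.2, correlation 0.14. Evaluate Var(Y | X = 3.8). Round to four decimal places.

Var(Y | X=x) = (1 − ρ²)·σ_Y².
Var(Y | X=3.8) = (3.2)²·(1 − (0.14)²) = 10.24·0.9804 = 10.0393.

10.0393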